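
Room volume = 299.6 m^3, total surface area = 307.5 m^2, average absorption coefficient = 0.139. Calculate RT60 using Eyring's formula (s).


Given values:
  V = 299.6 m^3, S = 307.5 m^2, alpha = 0.139
Formula: RT60 = 0.161 * V / (-S * ln(1 - alpha))
Compute ln(1 - 0.139) = ln(0.861) = -0.149661
Denominator: -307.5 * -0.149661 = 46.0208
Numerator: 0.161 * 299.6 = 48.2356
RT60 = 48.2356 / 46.0208 = 1.048

1.048 s


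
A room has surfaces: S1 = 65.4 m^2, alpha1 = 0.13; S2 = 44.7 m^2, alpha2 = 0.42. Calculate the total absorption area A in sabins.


Given surfaces:
  Surface 1: 65.4 * 0.13 = 8.502
  Surface 2: 44.7 * 0.42 = 18.774
Formula: A = sum(Si * alpha_i)
A = 8.502 + 18.774
A = 27.28

27.28 sabins


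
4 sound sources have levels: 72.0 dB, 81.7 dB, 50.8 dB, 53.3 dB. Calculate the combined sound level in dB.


Formula: L_total = 10 * log10( sum(10^(Li/10)) )
  Source 1: 10^(72.0/10) = 15848931.9246
  Source 2: 10^(81.7/10) = 147910838.8168
  Source 3: 10^(50.8/10) = 120226.4435
  Source 4: 10^(53.3/10) = 213796.209
Sum of linear values = 164093793.3939
L_total = 10 * log10(164093793.3939) = 82.15

82.15 dB


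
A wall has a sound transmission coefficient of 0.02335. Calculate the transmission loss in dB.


Given values:
  tau = 0.02335
Formula: TL = 10 * log10(1 / tau)
Compute 1 / tau = 1 / 0.02335 = 42.8266
Compute log10(42.8266) = 1.631714
TL = 10 * 1.631714 = 16.32

16.32 dB


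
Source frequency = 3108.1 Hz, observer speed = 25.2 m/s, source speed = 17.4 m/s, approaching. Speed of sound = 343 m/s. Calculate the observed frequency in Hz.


Given values:
  f_s = 3108.1 Hz, v_o = 25.2 m/s, v_s = 17.4 m/s
  Direction: approaching
Formula: f_o = f_s * (c + v_o) / (c - v_s)
Numerator: c + v_o = 343 + 25.2 = 368.2
Denominator: c - v_s = 343 - 17.4 = 325.6
f_o = 3108.1 * 368.2 / 325.6 = 3514.75

3514.75 Hz


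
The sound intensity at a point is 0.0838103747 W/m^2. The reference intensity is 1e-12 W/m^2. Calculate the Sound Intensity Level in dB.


Given values:
  I = 0.0838103747 W/m^2
  I_ref = 1e-12 W/m^2
Formula: SIL = 10 * log10(I / I_ref)
Compute ratio: I / I_ref = 83810374700
Compute log10: log10(83810374700) = 10.923298
Multiply: SIL = 10 * 10.923298 = 109.23

109.23 dB


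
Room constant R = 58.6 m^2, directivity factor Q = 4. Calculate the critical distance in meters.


Given values:
  R = 58.6 m^2, Q = 4
Formula: d_c = 0.141 * sqrt(Q * R)
Compute Q * R = 4 * 58.6 = 234.4
Compute sqrt(234.4) = 15.3101
d_c = 0.141 * 15.3101 = 2.159

2.159 m


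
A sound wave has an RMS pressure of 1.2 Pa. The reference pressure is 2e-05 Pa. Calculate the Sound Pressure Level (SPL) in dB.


Given values:
  p = 1.2 Pa
  p_ref = 2e-05 Pa
Formula: SPL = 20 * log10(p / p_ref)
Compute ratio: p / p_ref = 1.2 / 2e-05 = 60000
Compute log10: log10(60000) = 4.778151
Multiply: SPL = 20 * 4.778151 = 95.56

95.56 dB


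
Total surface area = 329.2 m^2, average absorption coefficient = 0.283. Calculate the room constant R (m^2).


Given values:
  S = 329.2 m^2, alpha = 0.283
Formula: R = S * alpha / (1 - alpha)
Numerator: 329.2 * 0.283 = 93.1636
Denominator: 1 - 0.283 = 0.717
R = 93.1636 / 0.717 = 129.94

129.94 m^2


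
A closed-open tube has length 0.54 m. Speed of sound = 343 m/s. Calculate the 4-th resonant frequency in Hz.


Given values:
  Tube type: closed-open, L = 0.54 m, c = 343 m/s, n = 4
Formula: f_n = (2n - 1) * c / (4 * L)
Compute 2n - 1 = 2*4 - 1 = 7
Compute 4 * L = 4 * 0.54 = 2.16
f = 7 * 343 / 2.16
f = 1111.57

1111.57 Hz


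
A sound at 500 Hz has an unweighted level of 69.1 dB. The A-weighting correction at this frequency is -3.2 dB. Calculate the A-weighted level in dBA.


Given values:
  SPL = 69.1 dB
  A-weighting at 500 Hz = -3.2 dB
Formula: L_A = SPL + A_weight
L_A = 69.1 + (-3.2)
L_A = 65.9

65.9 dBA


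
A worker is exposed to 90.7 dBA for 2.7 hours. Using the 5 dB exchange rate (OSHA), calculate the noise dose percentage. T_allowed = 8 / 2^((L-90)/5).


Given values:
  L = 90.7 dBA, T = 2.7 hours
Formula: T_allowed = 8 / 2^((L - 90) / 5)
Compute exponent: (90.7 - 90) / 5 = 0.14
Compute 2^(0.14) = 1.101905
T_allowed = 8 / 1.101905 = 7.260154 hours
Dose = (T / T_allowed) * 100
Dose = (2.7 / 7.260154) * 100 = 37.19

37.19 %


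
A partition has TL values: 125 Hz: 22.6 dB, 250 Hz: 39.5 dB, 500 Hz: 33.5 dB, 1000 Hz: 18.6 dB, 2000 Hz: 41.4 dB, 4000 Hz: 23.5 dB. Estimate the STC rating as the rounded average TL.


Given TL values at each frequency:
  125 Hz: 22.6 dB
  250 Hz: 39.5 dB
  500 Hz: 33.5 dB
  1000 Hz: 18.6 dB
  2000 Hz: 41.4 dB
  4000 Hz: 23.5 dB
Formula: STC ~ round(average of TL values)
Sum = 22.6 + 39.5 + 33.5 + 18.6 + 41.4 + 23.5 = 179.1
Average = 179.1 / 6 = 29.85
Rounded: 30

30


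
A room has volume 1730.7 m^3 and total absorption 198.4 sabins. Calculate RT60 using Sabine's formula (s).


Given values:
  V = 1730.7 m^3
  A = 198.4 sabins
Formula: RT60 = 0.161 * V / A
Numerator: 0.161 * 1730.7 = 278.6427
RT60 = 278.6427 / 198.4 = 1.404

1.404 s


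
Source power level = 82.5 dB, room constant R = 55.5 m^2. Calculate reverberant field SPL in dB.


Given values:
  Lw = 82.5 dB, R = 55.5 m^2
Formula: SPL = Lw + 10 * log10(4 / R)
Compute 4 / R = 4 / 55.5 = 0.072072
Compute 10 * log10(0.072072) = -11.4223
SPL = 82.5 + (-11.4223) = 71.08

71.08 dB


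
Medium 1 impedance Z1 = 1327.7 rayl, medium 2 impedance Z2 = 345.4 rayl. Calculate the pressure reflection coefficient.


Given values:
  Z1 = 1327.7 rayl, Z2 = 345.4 rayl
Formula: R = (Z2 - Z1) / (Z2 + Z1)
Numerator: Z2 - Z1 = 345.4 - 1327.7 = -982.3
Denominator: Z2 + Z1 = 345.4 + 1327.7 = 1673.1
R = -982.3 / 1673.1 = -0.5871

-0.5871


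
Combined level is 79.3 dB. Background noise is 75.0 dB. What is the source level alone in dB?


Given values:
  L_total = 79.3 dB, L_bg = 75.0 dB
Formula: L_source = 10 * log10(10^(L_total/10) - 10^(L_bg/10))
Convert to linear:
  10^(79.3/10) = 85113803.8202
  10^(75.0/10) = 31622776.6017
Difference: 85113803.8202 - 31622776.6017 = 53491027.2185
L_source = 10 * log10(53491027.2185) = 77.28

77.28 dB


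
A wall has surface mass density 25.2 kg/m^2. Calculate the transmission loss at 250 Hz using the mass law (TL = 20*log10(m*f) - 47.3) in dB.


Given values:
  m = 25.2 kg/m^2, f = 250 Hz
Formula: TL = 20 * log10(m * f) - 47.3
Compute m * f = 25.2 * 250 = 6300.0
Compute log10(6300.0) = 3.799341
Compute 20 * 3.799341 = 75.9868
TL = 75.9868 - 47.3 = 28.69

28.69 dB


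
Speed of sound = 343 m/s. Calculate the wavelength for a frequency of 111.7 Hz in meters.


Given values:
  c = 343 m/s, f = 111.7 Hz
Formula: lambda = c / f
lambda = 343 / 111.7
lambda = 3.0707

3.0707 m


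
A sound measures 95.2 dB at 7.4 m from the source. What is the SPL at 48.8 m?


Given values:
  SPL1 = 95.2 dB, r1 = 7.4 m, r2 = 48.8 m
Formula: SPL2 = SPL1 - 20 * log10(r2 / r1)
Compute ratio: r2 / r1 = 48.8 / 7.4 = 6.5946
Compute log10: log10(6.5946) = 0.819188
Compute drop: 20 * 0.819188 = 16.3838
SPL2 = 95.2 - 16.3838 = 78.82

78.82 dB


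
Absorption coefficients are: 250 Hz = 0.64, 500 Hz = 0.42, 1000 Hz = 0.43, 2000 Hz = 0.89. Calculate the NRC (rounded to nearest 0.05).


Given values:
  a_250 = 0.64, a_500 = 0.42
  a_1000 = 0.43, a_2000 = 0.89
Formula: NRC = (a250 + a500 + a1000 + a2000) / 4
Sum = 0.64 + 0.42 + 0.43 + 0.89 = 2.38
NRC = 2.38 / 4 = 0.595
Rounded to nearest 0.05: 0.6

0.6


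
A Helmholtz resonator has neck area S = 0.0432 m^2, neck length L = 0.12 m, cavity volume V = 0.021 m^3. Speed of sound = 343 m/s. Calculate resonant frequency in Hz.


Given values:
  S = 0.0432 m^2, L = 0.12 m, V = 0.021 m^3, c = 343 m/s
Formula: f = (c / (2*pi)) * sqrt(S / (V * L))
Compute V * L = 0.021 * 0.12 = 0.00252
Compute S / (V * L) = 0.0432 / 0.00252 = 17.1429
Compute sqrt(17.1429) = 4.140399
Compute c / (2*pi) = 343 / 6.283185 = 54.590148
f = 54.590148 * 4.140399 = 226.02

226.02 Hz


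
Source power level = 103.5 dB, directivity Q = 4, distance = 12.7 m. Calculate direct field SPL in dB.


Given values:
  Lw = 103.5 dB, Q = 4, r = 12.7 m
Formula: SPL = Lw + 10 * log10(Q / (4 * pi * r^2))
Compute 4 * pi * r^2 = 4 * pi * 12.7^2 = 2026.8299
Compute Q / denom = 4 / 2026.8299 = 0.00197353
Compute 10 * log10(0.00197353) = -27.0476
SPL = 103.5 + (-27.0476) = 76.45

76.45 dB


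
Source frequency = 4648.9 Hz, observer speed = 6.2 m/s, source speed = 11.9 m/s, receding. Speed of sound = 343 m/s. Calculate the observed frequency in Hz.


Given values:
  f_s = 4648.9 Hz, v_o = 6.2 m/s, v_s = 11.9 m/s
  Direction: receding
Formula: f_o = f_s * (c - v_o) / (c + v_s)
Numerator: c - v_o = 343 - 6.2 = 336.8
Denominator: c + v_s = 343 + 11.9 = 354.9
f_o = 4648.9 * 336.8 / 354.9 = 4411.8

4411.8 Hz


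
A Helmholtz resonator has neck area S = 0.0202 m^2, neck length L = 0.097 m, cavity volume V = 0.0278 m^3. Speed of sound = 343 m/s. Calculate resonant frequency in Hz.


Given values:
  S = 0.0202 m^2, L = 0.097 m, V = 0.0278 m^3, c = 343 m/s
Formula: f = (c / (2*pi)) * sqrt(S / (V * L))
Compute V * L = 0.0278 * 0.097 = 0.0026966
Compute S / (V * L) = 0.0202 / 0.0026966 = 7.4909
Compute sqrt(7.4909) = 2.736951
Compute c / (2*pi) = 343 / 6.283185 = 54.590148
f = 54.590148 * 2.736951 = 149.41

149.41 Hz


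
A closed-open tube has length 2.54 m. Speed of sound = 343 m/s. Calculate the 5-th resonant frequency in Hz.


Given values:
  Tube type: closed-open, L = 2.54 m, c = 343 m/s, n = 5
Formula: f_n = (2n - 1) * c / (4 * L)
Compute 2n - 1 = 2*5 - 1 = 9
Compute 4 * L = 4 * 2.54 = 10.16
f = 9 * 343 / 10.16
f = 303.84

303.84 Hz


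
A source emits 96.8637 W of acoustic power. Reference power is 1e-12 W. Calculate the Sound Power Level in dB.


Given values:
  W = 96.8637 W
  W_ref = 1e-12 W
Formula: SWL = 10 * log10(W / W_ref)
Compute ratio: W / W_ref = 96863700000000
Compute log10: log10(96863700000000) = 13.986161
Multiply: SWL = 10 * 13.986161 = 139.86

139.86 dB


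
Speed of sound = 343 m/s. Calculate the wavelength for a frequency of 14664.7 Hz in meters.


Given values:
  c = 343 m/s, f = 14664.7 Hz
Formula: lambda = c / f
lambda = 343 / 14664.7
lambda = 0.0234

0.0234 m


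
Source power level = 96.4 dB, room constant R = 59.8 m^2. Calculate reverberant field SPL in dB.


Given values:
  Lw = 96.4 dB, R = 59.8 m^2
Formula: SPL = Lw + 10 * log10(4 / R)
Compute 4 / R = 4 / 59.8 = 0.06689
Compute 10 * log10(0.06689) = -11.7464
SPL = 96.4 + (-11.7464) = 84.65

84.65 dB


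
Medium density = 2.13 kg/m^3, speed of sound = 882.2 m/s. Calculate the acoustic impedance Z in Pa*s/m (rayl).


Given values:
  rho = 2.13 kg/m^3
  c = 882.2 m/s
Formula: Z = rho * c
Z = 2.13 * 882.2
Z = 1879.09

1879.09 rayl


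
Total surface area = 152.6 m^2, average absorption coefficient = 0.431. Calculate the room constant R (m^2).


Given values:
  S = 152.6 m^2, alpha = 0.431
Formula: R = S * alpha / (1 - alpha)
Numerator: 152.6 * 0.431 = 65.7706
Denominator: 1 - 0.431 = 0.569
R = 65.7706 / 0.569 = 115.59

115.59 m^2


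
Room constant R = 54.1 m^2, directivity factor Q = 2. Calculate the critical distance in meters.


Given values:
  R = 54.1 m^2, Q = 2
Formula: d_c = 0.141 * sqrt(Q * R)
Compute Q * R = 2 * 54.1 = 108.2
Compute sqrt(108.2) = 10.4019
d_c = 0.141 * 10.4019 = 1.467

1.467 m


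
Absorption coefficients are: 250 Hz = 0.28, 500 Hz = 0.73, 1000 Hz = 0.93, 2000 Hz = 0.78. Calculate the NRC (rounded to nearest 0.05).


Given values:
  a_250 = 0.28, a_500 = 0.73
  a_1000 = 0.93, a_2000 = 0.78
Formula: NRC = (a250 + a500 + a1000 + a2000) / 4
Sum = 0.28 + 0.73 + 0.93 + 0.78 = 2.72
NRC = 2.72 / 4 = 0.68
Rounded to nearest 0.05: 0.7

0.7


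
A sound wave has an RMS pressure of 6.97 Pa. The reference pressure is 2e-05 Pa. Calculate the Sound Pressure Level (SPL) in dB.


Given values:
  p = 6.97 Pa
  p_ref = 2e-05 Pa
Formula: SPL = 20 * log10(p / p_ref)
Compute ratio: p / p_ref = 6.97 / 2e-05 = 348500
Compute log10: log10(348500) = 5.542203
Multiply: SPL = 20 * 5.542203 = 110.84

110.84 dB


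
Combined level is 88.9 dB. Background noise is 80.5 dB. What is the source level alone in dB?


Given values:
  L_total = 88.9 dB, L_bg = 80.5 dB
Formula: L_source = 10 * log10(10^(L_total/10) - 10^(L_bg/10))
Convert to linear:
  10^(88.9/10) = 776247116.6287
  10^(80.5/10) = 112201845.4302
Difference: 776247116.6287 - 112201845.4302 = 664045271.1985
L_source = 10 * log10(664045271.1985) = 88.22

88.22 dB


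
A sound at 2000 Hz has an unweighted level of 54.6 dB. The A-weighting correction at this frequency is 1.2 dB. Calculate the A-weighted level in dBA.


Given values:
  SPL = 54.6 dB
  A-weighting at 2000 Hz = 1.2 dB
Formula: L_A = SPL + A_weight
L_A = 54.6 + (1.2)
L_A = 55.8

55.8 dBA


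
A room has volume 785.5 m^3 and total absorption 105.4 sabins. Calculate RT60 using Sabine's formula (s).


Given values:
  V = 785.5 m^3
  A = 105.4 sabins
Formula: RT60 = 0.161 * V / A
Numerator: 0.161 * 785.5 = 126.4655
RT60 = 126.4655 / 105.4 = 1.2

1.2 s


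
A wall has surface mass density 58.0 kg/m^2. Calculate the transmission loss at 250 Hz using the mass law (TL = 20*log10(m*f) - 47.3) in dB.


Given values:
  m = 58.0 kg/m^2, f = 250 Hz
Formula: TL = 20 * log10(m * f) - 47.3
Compute m * f = 58.0 * 250 = 14500.0
Compute log10(14500.0) = 4.161368
Compute 20 * 4.161368 = 83.2274
TL = 83.2274 - 47.3 = 35.93

35.93 dB


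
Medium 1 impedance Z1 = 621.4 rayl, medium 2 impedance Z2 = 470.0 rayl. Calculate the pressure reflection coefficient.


Given values:
  Z1 = 621.4 rayl, Z2 = 470.0 rayl
Formula: R = (Z2 - Z1) / (Z2 + Z1)
Numerator: Z2 - Z1 = 470.0 - 621.4 = -151.4
Denominator: Z2 + Z1 = 470.0 + 621.4 = 1091.4
R = -151.4 / 1091.4 = -0.1387

-0.1387


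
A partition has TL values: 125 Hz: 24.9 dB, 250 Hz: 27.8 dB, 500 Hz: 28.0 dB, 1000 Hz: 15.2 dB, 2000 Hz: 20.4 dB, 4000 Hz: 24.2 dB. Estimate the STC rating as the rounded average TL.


Given TL values at each frequency:
  125 Hz: 24.9 dB
  250 Hz: 27.8 dB
  500 Hz: 28.0 dB
  1000 Hz: 15.2 dB
  2000 Hz: 20.4 dB
  4000 Hz: 24.2 dB
Formula: STC ~ round(average of TL values)
Sum = 24.9 + 27.8 + 28.0 + 15.2 + 20.4 + 24.2 = 140.5
Average = 140.5 / 6 = 23.42
Rounded: 23

23


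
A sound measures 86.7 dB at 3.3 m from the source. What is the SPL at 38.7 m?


Given values:
  SPL1 = 86.7 dB, r1 = 3.3 m, r2 = 38.7 m
Formula: SPL2 = SPL1 - 20 * log10(r2 / r1)
Compute ratio: r2 / r1 = 38.7 / 3.3 = 11.7273
Compute log10: log10(11.7273) = 1.069198
Compute drop: 20 * 1.069198 = 21.384
SPL2 = 86.7 - 21.384 = 65.32

65.32 dB


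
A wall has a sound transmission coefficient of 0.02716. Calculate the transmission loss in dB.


Given values:
  tau = 0.02716
Formula: TL = 10 * log10(1 / tau)
Compute 1 / tau = 1 / 0.02716 = 36.8189
Compute log10(36.8189) = 1.566071
TL = 10 * 1.566071 = 15.66

15.66 dB


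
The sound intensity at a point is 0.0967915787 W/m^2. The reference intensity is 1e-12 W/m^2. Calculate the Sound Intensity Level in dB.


Given values:
  I = 0.0967915787 W/m^2
  I_ref = 1e-12 W/m^2
Formula: SIL = 10 * log10(I / I_ref)
Compute ratio: I / I_ref = 96791578700
Compute log10: log10(96791578700) = 10.985838
Multiply: SIL = 10 * 10.985838 = 109.86

109.86 dB


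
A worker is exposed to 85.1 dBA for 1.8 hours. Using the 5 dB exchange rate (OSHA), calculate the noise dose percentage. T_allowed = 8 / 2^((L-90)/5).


Given values:
  L = 85.1 dBA, T = 1.8 hours
Formula: T_allowed = 8 / 2^((L - 90) / 5)
Compute exponent: (85.1 - 90) / 5 = -0.98
Compute 2^(-0.98) = 0.50698
T_allowed = 8 / 0.50698 = 15.779715 hours
Dose = (T / T_allowed) * 100
Dose = (1.8 / 15.779715) * 100 = 11.41

11.41 %


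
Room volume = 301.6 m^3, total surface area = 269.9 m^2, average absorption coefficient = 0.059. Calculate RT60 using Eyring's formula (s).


Given values:
  V = 301.6 m^3, S = 269.9 m^2, alpha = 0.059
Formula: RT60 = 0.161 * V / (-S * ln(1 - alpha))
Compute ln(1 - 0.059) = ln(0.941) = -0.060812
Denominator: -269.9 * -0.060812 = 16.4132
Numerator: 0.161 * 301.6 = 48.5576
RT60 = 48.5576 / 16.4132 = 2.958

2.958 s


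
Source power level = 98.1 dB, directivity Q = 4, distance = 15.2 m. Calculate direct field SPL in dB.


Given values:
  Lw = 98.1 dB, Q = 4, r = 15.2 m
Formula: SPL = Lw + 10 * log10(Q / (4 * pi * r^2))
Compute 4 * pi * r^2 = 4 * pi * 15.2^2 = 2903.3343
Compute Q / denom = 4 / 2903.3343 = 0.00137773
Compute 10 * log10(0.00137773) = -28.6084
SPL = 98.1 + (-28.6084) = 69.49

69.49 dB


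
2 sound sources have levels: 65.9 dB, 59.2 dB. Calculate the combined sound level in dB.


Formula: L_total = 10 * log10( sum(10^(Li/10)) )
  Source 1: 10^(65.9/10) = 3890451.4499
  Source 2: 10^(59.2/10) = 831763.7711
Sum of linear values = 4722215.221
L_total = 10 * log10(4722215.221) = 66.74

66.74 dB


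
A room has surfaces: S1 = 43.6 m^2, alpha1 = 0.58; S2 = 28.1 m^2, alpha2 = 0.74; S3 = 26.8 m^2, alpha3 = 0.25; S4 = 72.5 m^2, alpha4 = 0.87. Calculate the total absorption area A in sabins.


Given surfaces:
  Surface 1: 43.6 * 0.58 = 25.288
  Surface 2: 28.1 * 0.74 = 20.794
  Surface 3: 26.8 * 0.25 = 6.7
  Surface 4: 72.5 * 0.87 = 63.075
Formula: A = sum(Si * alpha_i)
A = 25.288 + 20.794 + 6.7 + 63.075
A = 115.86

115.86 sabins


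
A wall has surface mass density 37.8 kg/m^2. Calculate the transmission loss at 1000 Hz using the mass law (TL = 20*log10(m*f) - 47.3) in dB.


Given values:
  m = 37.8 kg/m^2, f = 1000 Hz
Formula: TL = 20 * log10(m * f) - 47.3
Compute m * f = 37.8 * 1000 = 37800.0
Compute log10(37800.0) = 4.577492
Compute 20 * 4.577492 = 91.5498
TL = 91.5498 - 47.3 = 44.25

44.25 dB


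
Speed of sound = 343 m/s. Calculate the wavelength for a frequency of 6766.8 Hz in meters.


Given values:
  c = 343 m/s, f = 6766.8 Hz
Formula: lambda = c / f
lambda = 343 / 6766.8
lambda = 0.0507

0.0507 m


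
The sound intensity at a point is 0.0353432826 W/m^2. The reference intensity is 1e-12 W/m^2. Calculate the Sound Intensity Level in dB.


Given values:
  I = 0.0353432826 W/m^2
  I_ref = 1e-12 W/m^2
Formula: SIL = 10 * log10(I / I_ref)
Compute ratio: I / I_ref = 35343282600
Compute log10: log10(35343282600) = 10.548307
Multiply: SIL = 10 * 10.548307 = 105.48

105.48 dB


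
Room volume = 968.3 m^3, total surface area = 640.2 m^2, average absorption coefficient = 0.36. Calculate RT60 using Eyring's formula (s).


Given values:
  V = 968.3 m^3, S = 640.2 m^2, alpha = 0.36
Formula: RT60 = 0.161 * V / (-S * ln(1 - alpha))
Compute ln(1 - 0.36) = ln(0.64) = -0.446287
Denominator: -640.2 * -0.446287 = 285.7129
Numerator: 0.161 * 968.3 = 155.8963
RT60 = 155.8963 / 285.7129 = 0.546

0.546 s


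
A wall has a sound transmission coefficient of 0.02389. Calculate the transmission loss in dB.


Given values:
  tau = 0.02389
Formula: TL = 10 * log10(1 / tau)
Compute 1 / tau = 1 / 0.02389 = 41.8585
Compute log10(41.8585) = 1.621784
TL = 10 * 1.621784 = 16.22

16.22 dB


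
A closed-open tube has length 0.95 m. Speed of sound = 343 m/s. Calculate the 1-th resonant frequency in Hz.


Given values:
  Tube type: closed-open, L = 0.95 m, c = 343 m/s, n = 1
Formula: f_n = (2n - 1) * c / (4 * L)
Compute 2n - 1 = 2*1 - 1 = 1
Compute 4 * L = 4 * 0.95 = 3.8
f = 1 * 343 / 3.8
f = 90.26

90.26 Hz


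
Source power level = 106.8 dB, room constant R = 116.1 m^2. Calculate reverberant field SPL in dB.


Given values:
  Lw = 106.8 dB, R = 116.1 m^2
Formula: SPL = Lw + 10 * log10(4 / R)
Compute 4 / R = 4 / 116.1 = 0.034453
Compute 10 * log10(0.034453) = -14.6277
SPL = 106.8 + (-14.6277) = 92.17

92.17 dB


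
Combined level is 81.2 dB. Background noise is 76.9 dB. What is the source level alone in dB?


Given values:
  L_total = 81.2 dB, L_bg = 76.9 dB
Formula: L_source = 10 * log10(10^(L_total/10) - 10^(L_bg/10))
Convert to linear:
  10^(81.2/10) = 131825673.8556
  10^(76.9/10) = 48977881.9368
Difference: 131825673.8556 - 48977881.9368 = 82847791.9188
L_source = 10 * log10(82847791.9188) = 79.18

79.18 dB


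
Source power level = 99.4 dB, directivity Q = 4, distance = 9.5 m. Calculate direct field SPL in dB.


Given values:
  Lw = 99.4 dB, Q = 4, r = 9.5 m
Formula: SPL = Lw + 10 * log10(Q / (4 * pi * r^2))
Compute 4 * pi * r^2 = 4 * pi * 9.5^2 = 1134.1149
Compute Q / denom = 4 / 1134.1149 = 0.00352698
Compute 10 * log10(0.00352698) = -24.526
SPL = 99.4 + (-24.526) = 74.87

74.87 dB


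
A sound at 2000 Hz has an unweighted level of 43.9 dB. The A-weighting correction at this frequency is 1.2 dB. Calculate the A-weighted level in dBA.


Given values:
  SPL = 43.9 dB
  A-weighting at 2000 Hz = 1.2 dB
Formula: L_A = SPL + A_weight
L_A = 43.9 + (1.2)
L_A = 45.1

45.1 dBA


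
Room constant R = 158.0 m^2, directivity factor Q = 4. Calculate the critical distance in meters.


Given values:
  R = 158.0 m^2, Q = 4
Formula: d_c = 0.141 * sqrt(Q * R)
Compute Q * R = 4 * 158.0 = 632.0
Compute sqrt(632.0) = 25.1396
d_c = 0.141 * 25.1396 = 3.545

3.545 m


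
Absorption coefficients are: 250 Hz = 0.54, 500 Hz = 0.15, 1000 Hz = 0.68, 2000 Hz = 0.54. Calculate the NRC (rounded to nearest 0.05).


Given values:
  a_250 = 0.54, a_500 = 0.15
  a_1000 = 0.68, a_2000 = 0.54
Formula: NRC = (a250 + a500 + a1000 + a2000) / 4
Sum = 0.54 + 0.15 + 0.68 + 0.54 = 1.91
NRC = 1.91 / 4 = 0.4775
Rounded to nearest 0.05: 0.5

0.5


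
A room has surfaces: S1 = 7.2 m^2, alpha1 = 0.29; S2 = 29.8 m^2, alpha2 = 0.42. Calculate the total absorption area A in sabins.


Given surfaces:
  Surface 1: 7.2 * 0.29 = 2.088
  Surface 2: 29.8 * 0.42 = 12.516
Formula: A = sum(Si * alpha_i)
A = 2.088 + 12.516
A = 14.6

14.6 sabins


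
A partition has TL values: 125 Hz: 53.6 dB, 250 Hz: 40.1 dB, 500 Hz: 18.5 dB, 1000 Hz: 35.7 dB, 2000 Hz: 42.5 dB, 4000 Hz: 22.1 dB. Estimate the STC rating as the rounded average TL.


Given TL values at each frequency:
  125 Hz: 53.6 dB
  250 Hz: 40.1 dB
  500 Hz: 18.5 dB
  1000 Hz: 35.7 dB
  2000 Hz: 42.5 dB
  4000 Hz: 22.1 dB
Formula: STC ~ round(average of TL values)
Sum = 53.6 + 40.1 + 18.5 + 35.7 + 42.5 + 22.1 = 212.5
Average = 212.5 / 6 = 35.42
Rounded: 35

35


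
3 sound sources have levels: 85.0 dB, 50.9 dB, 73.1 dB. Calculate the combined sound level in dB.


Formula: L_total = 10 * log10( sum(10^(Li/10)) )
  Source 1: 10^(85.0/10) = 316227766.0168
  Source 2: 10^(50.9/10) = 123026.8771
  Source 3: 10^(73.1/10) = 20417379.4467
Sum of linear values = 336768172.3406
L_total = 10 * log10(336768172.3406) = 85.27

85.27 dB


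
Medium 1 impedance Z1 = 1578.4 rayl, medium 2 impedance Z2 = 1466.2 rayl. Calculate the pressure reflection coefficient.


Given values:
  Z1 = 1578.4 rayl, Z2 = 1466.2 rayl
Formula: R = (Z2 - Z1) / (Z2 + Z1)
Numerator: Z2 - Z1 = 1466.2 - 1578.4 = -112.2
Denominator: Z2 + Z1 = 1466.2 + 1578.4 = 3044.6
R = -112.2 / 3044.6 = -0.0369

-0.0369


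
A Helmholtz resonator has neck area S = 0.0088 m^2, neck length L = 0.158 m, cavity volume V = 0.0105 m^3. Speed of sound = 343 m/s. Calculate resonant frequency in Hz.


Given values:
  S = 0.0088 m^2, L = 0.158 m, V = 0.0105 m^3, c = 343 m/s
Formula: f = (c / (2*pi)) * sqrt(S / (V * L))
Compute V * L = 0.0105 * 0.158 = 0.001659
Compute S / (V * L) = 0.0088 / 0.001659 = 5.3044
Compute sqrt(5.3044) = 2.303128
Compute c / (2*pi) = 343 / 6.283185 = 54.590148
f = 54.590148 * 2.303128 = 125.73

125.73 Hz


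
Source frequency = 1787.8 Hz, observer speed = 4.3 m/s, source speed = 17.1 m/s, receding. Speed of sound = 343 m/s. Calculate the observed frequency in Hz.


Given values:
  f_s = 1787.8 Hz, v_o = 4.3 m/s, v_s = 17.1 m/s
  Direction: receding
Formula: f_o = f_s * (c - v_o) / (c + v_s)
Numerator: c - v_o = 343 - 4.3 = 338.7
Denominator: c + v_s = 343 + 17.1 = 360.1
f_o = 1787.8 * 338.7 / 360.1 = 1681.55

1681.55 Hz


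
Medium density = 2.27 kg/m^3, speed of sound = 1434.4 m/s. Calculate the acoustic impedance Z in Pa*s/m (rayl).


Given values:
  rho = 2.27 kg/m^3
  c = 1434.4 m/s
Formula: Z = rho * c
Z = 2.27 * 1434.4
Z = 3256.09

3256.09 rayl


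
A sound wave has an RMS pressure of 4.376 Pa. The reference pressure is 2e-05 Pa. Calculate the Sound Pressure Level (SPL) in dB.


Given values:
  p = 4.376 Pa
  p_ref = 2e-05 Pa
Formula: SPL = 20 * log10(p / p_ref)
Compute ratio: p / p_ref = 4.376 / 2e-05 = 218800
Compute log10: log10(218800) = 5.340047
Multiply: SPL = 20 * 5.340047 = 106.8

106.8 dB


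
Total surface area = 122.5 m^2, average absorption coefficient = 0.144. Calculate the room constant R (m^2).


Given values:
  S = 122.5 m^2, alpha = 0.144
Formula: R = S * alpha / (1 - alpha)
Numerator: 122.5 * 0.144 = 17.64
Denominator: 1 - 0.144 = 0.856
R = 17.64 / 0.856 = 20.61

20.61 m^2


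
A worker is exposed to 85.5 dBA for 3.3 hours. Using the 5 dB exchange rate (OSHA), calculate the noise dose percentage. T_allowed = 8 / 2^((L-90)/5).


Given values:
  L = 85.5 dBA, T = 3.3 hours
Formula: T_allowed = 8 / 2^((L - 90) / 5)
Compute exponent: (85.5 - 90) / 5 = -0.9
Compute 2^(-0.9) = 0.535887
T_allowed = 8 / 0.535887 = 14.92852 hours
Dose = (T / T_allowed) * 100
Dose = (3.3 / 14.92852) * 100 = 22.11

22.11 %


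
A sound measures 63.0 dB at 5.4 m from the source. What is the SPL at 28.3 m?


Given values:
  SPL1 = 63.0 dB, r1 = 5.4 m, r2 = 28.3 m
Formula: SPL2 = SPL1 - 20 * log10(r2 / r1)
Compute ratio: r2 / r1 = 28.3 / 5.4 = 5.2407
Compute log10: log10(5.2407) = 0.719389
Compute drop: 20 * 0.719389 = 14.3878
SPL2 = 63.0 - 14.3878 = 48.61

48.61 dB


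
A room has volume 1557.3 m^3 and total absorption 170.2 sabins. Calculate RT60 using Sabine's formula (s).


Given values:
  V = 1557.3 m^3
  A = 170.2 sabins
Formula: RT60 = 0.161 * V / A
Numerator: 0.161 * 1557.3 = 250.7253
RT60 = 250.7253 / 170.2 = 1.473

1.473 s


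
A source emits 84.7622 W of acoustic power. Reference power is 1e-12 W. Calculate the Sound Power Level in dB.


Given values:
  W = 84.7622 W
  W_ref = 1e-12 W
Formula: SWL = 10 * log10(W / W_ref)
Compute ratio: W / W_ref = 84762200000000
Compute log10: log10(84762200000000) = 13.928202
Multiply: SWL = 10 * 13.928202 = 139.28

139.28 dB


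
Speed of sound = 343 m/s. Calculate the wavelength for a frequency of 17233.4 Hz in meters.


Given values:
  c = 343 m/s, f = 17233.4 Hz
Formula: lambda = c / f
lambda = 343 / 17233.4
lambda = 0.0199

0.0199 m


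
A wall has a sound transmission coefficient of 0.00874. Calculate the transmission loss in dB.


Given values:
  tau = 0.00874
Formula: TL = 10 * log10(1 / tau)
Compute 1 / tau = 1 / 0.00874 = 114.4165
Compute log10(114.4165) = 2.058489
TL = 10 * 2.058489 = 20.58

20.58 dB


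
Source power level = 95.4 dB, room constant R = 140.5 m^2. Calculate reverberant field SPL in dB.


Given values:
  Lw = 95.4 dB, R = 140.5 m^2
Formula: SPL = Lw + 10 * log10(4 / R)
Compute 4 / R = 4 / 140.5 = 0.02847
Compute 10 * log10(0.02847) = -15.4561
SPL = 95.4 + (-15.4561) = 79.94

79.94 dB


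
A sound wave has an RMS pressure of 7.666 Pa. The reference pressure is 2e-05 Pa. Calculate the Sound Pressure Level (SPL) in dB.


Given values:
  p = 7.666 Pa
  p_ref = 2e-05 Pa
Formula: SPL = 20 * log10(p / p_ref)
Compute ratio: p / p_ref = 7.666 / 2e-05 = 383300
Compute log10: log10(383300) = 5.583539
Multiply: SPL = 20 * 5.583539 = 111.67

111.67 dB


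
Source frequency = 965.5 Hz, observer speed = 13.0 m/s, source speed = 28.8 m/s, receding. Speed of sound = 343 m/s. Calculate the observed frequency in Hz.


Given values:
  f_s = 965.5 Hz, v_o = 13.0 m/s, v_s = 28.8 m/s
  Direction: receding
Formula: f_o = f_s * (c - v_o) / (c + v_s)
Numerator: c - v_o = 343 - 13.0 = 330.0
Denominator: c + v_s = 343 + 28.8 = 371.8
f_o = 965.5 * 330.0 / 371.8 = 856.95

856.95 Hz


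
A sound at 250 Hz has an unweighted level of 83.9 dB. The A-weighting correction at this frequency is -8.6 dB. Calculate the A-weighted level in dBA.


Given values:
  SPL = 83.9 dB
  A-weighting at 250 Hz = -8.6 dB
Formula: L_A = SPL + A_weight
L_A = 83.9 + (-8.6)
L_A = 75.3

75.3 dBA


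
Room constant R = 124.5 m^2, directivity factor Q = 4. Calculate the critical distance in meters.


Given values:
  R = 124.5 m^2, Q = 4
Formula: d_c = 0.141 * sqrt(Q * R)
Compute Q * R = 4 * 124.5 = 498.0
Compute sqrt(498.0) = 22.3159
d_c = 0.141 * 22.3159 = 3.147

3.147 m


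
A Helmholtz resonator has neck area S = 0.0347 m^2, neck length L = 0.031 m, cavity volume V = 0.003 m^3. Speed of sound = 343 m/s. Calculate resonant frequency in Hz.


Given values:
  S = 0.0347 m^2, L = 0.031 m, V = 0.003 m^3, c = 343 m/s
Formula: f = (c / (2*pi)) * sqrt(S / (V * L))
Compute V * L = 0.003 * 0.031 = 9.3e-05
Compute S / (V * L) = 0.0347 / 9.3e-05 = 373.1183
Compute sqrt(373.1183) = 19.31627
Compute c / (2*pi) = 343 / 6.283185 = 54.590148
f = 54.590148 * 19.31627 = 1054.48

1054.48 Hz


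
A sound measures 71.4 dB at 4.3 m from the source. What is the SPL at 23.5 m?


Given values:
  SPL1 = 71.4 dB, r1 = 4.3 m, r2 = 23.5 m
Formula: SPL2 = SPL1 - 20 * log10(r2 / r1)
Compute ratio: r2 / r1 = 23.5 / 4.3 = 5.4651
Compute log10: log10(5.4651) = 0.737598
Compute drop: 20 * 0.737598 = 14.752
SPL2 = 71.4 - 14.752 = 56.65

56.65 dB


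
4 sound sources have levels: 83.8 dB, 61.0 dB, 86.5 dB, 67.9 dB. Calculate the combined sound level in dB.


Formula: L_total = 10 * log10( sum(10^(Li/10)) )
  Source 1: 10^(83.8/10) = 239883291.9019
  Source 2: 10^(61.0/10) = 1258925.4118
  Source 3: 10^(86.5/10) = 446683592.151
  Source 4: 10^(67.9/10) = 6165950.0186
Sum of linear values = 693991759.4833
L_total = 10 * log10(693991759.4833) = 88.41

88.41 dB


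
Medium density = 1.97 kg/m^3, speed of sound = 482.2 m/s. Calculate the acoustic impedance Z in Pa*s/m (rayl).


Given values:
  rho = 1.97 kg/m^3
  c = 482.2 m/s
Formula: Z = rho * c
Z = 1.97 * 482.2
Z = 949.93

949.93 rayl


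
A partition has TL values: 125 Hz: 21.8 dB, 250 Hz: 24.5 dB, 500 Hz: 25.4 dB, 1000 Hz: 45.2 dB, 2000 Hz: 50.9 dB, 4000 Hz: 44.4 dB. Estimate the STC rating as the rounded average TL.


Given TL values at each frequency:
  125 Hz: 21.8 dB
  250 Hz: 24.5 dB
  500 Hz: 25.4 dB
  1000 Hz: 45.2 dB
  2000 Hz: 50.9 dB
  4000 Hz: 44.4 dB
Formula: STC ~ round(average of TL values)
Sum = 21.8 + 24.5 + 25.4 + 45.2 + 50.9 + 44.4 = 212.2
Average = 212.2 / 6 = 35.37
Rounded: 35

35


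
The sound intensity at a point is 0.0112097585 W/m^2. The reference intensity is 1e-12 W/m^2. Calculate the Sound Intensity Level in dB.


Given values:
  I = 0.0112097585 W/m^2
  I_ref = 1e-12 W/m^2
Formula: SIL = 10 * log10(I / I_ref)
Compute ratio: I / I_ref = 11209758500
Compute log10: log10(11209758500) = 10.049596
Multiply: SIL = 10 * 10.049596 = 100.5

100.5 dB


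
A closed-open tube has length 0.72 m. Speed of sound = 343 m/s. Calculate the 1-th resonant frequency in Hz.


Given values:
  Tube type: closed-open, L = 0.72 m, c = 343 m/s, n = 1
Formula: f_n = (2n - 1) * c / (4 * L)
Compute 2n - 1 = 2*1 - 1 = 1
Compute 4 * L = 4 * 0.72 = 2.88
f = 1 * 343 / 2.88
f = 119.1

119.1 Hz


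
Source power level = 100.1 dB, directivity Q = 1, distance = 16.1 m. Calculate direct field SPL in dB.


Given values:
  Lw = 100.1 dB, Q = 1, r = 16.1 m
Formula: SPL = Lw + 10 * log10(Q / (4 * pi * r^2))
Compute 4 * pi * r^2 = 4 * pi * 16.1^2 = 3257.3289
Compute Q / denom = 1 / 3257.3289 = 0.000307
Compute 10 * log10(0.000307) = -35.1286
SPL = 100.1 + (-35.1286) = 64.97

64.97 dB


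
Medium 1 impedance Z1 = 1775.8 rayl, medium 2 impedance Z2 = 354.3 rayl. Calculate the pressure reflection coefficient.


Given values:
  Z1 = 1775.8 rayl, Z2 = 354.3 rayl
Formula: R = (Z2 - Z1) / (Z2 + Z1)
Numerator: Z2 - Z1 = 354.3 - 1775.8 = -1421.5
Denominator: Z2 + Z1 = 354.3 + 1775.8 = 2130.1
R = -1421.5 / 2130.1 = -0.6673

-0.6673


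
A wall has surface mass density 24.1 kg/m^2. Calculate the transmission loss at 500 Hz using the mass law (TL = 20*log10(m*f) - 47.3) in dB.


Given values:
  m = 24.1 kg/m^2, f = 500 Hz
Formula: TL = 20 * log10(m * f) - 47.3
Compute m * f = 24.1 * 500 = 12050.0
Compute log10(12050.0) = 4.080987
Compute 20 * 4.080987 = 81.6197
TL = 81.6197 - 47.3 = 34.32

34.32 dB


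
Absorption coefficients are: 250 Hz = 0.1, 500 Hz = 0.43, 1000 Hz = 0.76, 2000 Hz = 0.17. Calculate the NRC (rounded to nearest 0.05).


Given values:
  a_250 = 0.1, a_500 = 0.43
  a_1000 = 0.76, a_2000 = 0.17
Formula: NRC = (a250 + a500 + a1000 + a2000) / 4
Sum = 0.1 + 0.43 + 0.76 + 0.17 = 1.46
NRC = 1.46 / 4 = 0.365
Rounded to nearest 0.05: 0.35

0.35


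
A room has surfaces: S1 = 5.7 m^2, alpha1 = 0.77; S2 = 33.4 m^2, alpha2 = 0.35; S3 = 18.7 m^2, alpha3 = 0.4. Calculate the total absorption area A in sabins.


Given surfaces:
  Surface 1: 5.7 * 0.77 = 4.389
  Surface 2: 33.4 * 0.35 = 11.69
  Surface 3: 18.7 * 0.4 = 7.48
Formula: A = sum(Si * alpha_i)
A = 4.389 + 11.69 + 7.48
A = 23.56

23.56 sabins


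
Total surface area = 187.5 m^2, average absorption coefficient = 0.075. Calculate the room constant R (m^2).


Given values:
  S = 187.5 m^2, alpha = 0.075
Formula: R = S * alpha / (1 - alpha)
Numerator: 187.5 * 0.075 = 14.0625
Denominator: 1 - 0.075 = 0.925
R = 14.0625 / 0.925 = 15.2

15.2 m^2


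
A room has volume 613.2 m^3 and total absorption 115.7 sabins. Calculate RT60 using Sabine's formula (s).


Given values:
  V = 613.2 m^3
  A = 115.7 sabins
Formula: RT60 = 0.161 * V / A
Numerator: 0.161 * 613.2 = 98.7252
RT60 = 98.7252 / 115.7 = 0.853

0.853 s


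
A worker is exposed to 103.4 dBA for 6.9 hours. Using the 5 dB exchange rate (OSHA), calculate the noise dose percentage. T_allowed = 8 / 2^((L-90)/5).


Given values:
  L = 103.4 dBA, T = 6.9 hours
Formula: T_allowed = 8 / 2^((L - 90) / 5)
Compute exponent: (103.4 - 90) / 5 = 2.68
Compute 2^(2.68) = 6.408559
T_allowed = 8 / 6.408559 = 1.248331 hours
Dose = (T / T_allowed) * 100
Dose = (6.9 / 1.248331) * 100 = 552.74

552.74 %


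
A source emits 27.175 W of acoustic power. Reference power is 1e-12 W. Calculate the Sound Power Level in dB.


Given values:
  W = 27.175 W
  W_ref = 1e-12 W
Formula: SWL = 10 * log10(W / W_ref)
Compute ratio: W / W_ref = 27175000000000
Compute log10: log10(27175000000000) = 13.43417
Multiply: SWL = 10 * 13.43417 = 134.34

134.34 dB


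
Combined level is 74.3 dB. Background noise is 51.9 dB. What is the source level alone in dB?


Given values:
  L_total = 74.3 dB, L_bg = 51.9 dB
Formula: L_source = 10 * log10(10^(L_total/10) - 10^(L_bg/10))
Convert to linear:
  10^(74.3/10) = 26915348.0393
  10^(51.9/10) = 154881.6619
Difference: 26915348.0393 - 154881.6619 = 26760466.3774
L_source = 10 * log10(26760466.3774) = 74.27

74.27 dB


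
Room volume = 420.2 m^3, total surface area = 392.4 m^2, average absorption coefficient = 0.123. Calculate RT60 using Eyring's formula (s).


Given values:
  V = 420.2 m^3, S = 392.4 m^2, alpha = 0.123
Formula: RT60 = 0.161 * V / (-S * ln(1 - alpha))
Compute ln(1 - 0.123) = ln(0.877) = -0.131248
Denominator: -392.4 * -0.131248 = 51.5017
Numerator: 0.161 * 420.2 = 67.6522
RT60 = 67.6522 / 51.5017 = 1.314

1.314 s


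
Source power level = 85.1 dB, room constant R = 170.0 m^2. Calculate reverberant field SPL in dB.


Given values:
  Lw = 85.1 dB, R = 170.0 m^2
Formula: SPL = Lw + 10 * log10(4 / R)
Compute 4 / R = 4 / 170.0 = 0.023529
Compute 10 * log10(0.023529) = -16.284
SPL = 85.1 + (-16.284) = 68.82

68.82 dB


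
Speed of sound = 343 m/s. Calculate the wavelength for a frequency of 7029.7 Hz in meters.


Given values:
  c = 343 m/s, f = 7029.7 Hz
Formula: lambda = c / f
lambda = 343 / 7029.7
lambda = 0.0488

0.0488 m


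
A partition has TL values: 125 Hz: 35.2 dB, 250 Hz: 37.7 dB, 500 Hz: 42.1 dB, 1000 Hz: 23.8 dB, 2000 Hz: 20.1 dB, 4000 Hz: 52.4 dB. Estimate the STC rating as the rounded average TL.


Given TL values at each frequency:
  125 Hz: 35.2 dB
  250 Hz: 37.7 dB
  500 Hz: 42.1 dB
  1000 Hz: 23.8 dB
  2000 Hz: 20.1 dB
  4000 Hz: 52.4 dB
Formula: STC ~ round(average of TL values)
Sum = 35.2 + 37.7 + 42.1 + 23.8 + 20.1 + 52.4 = 211.3
Average = 211.3 / 6 = 35.22
Rounded: 35

35


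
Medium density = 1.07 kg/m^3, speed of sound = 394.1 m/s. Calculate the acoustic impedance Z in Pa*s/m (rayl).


Given values:
  rho = 1.07 kg/m^3
  c = 394.1 m/s
Formula: Z = rho * c
Z = 1.07 * 394.1
Z = 421.69

421.69 rayl


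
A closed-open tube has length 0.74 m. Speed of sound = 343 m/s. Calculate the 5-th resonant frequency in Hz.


Given values:
  Tube type: closed-open, L = 0.74 m, c = 343 m/s, n = 5
Formula: f_n = (2n - 1) * c / (4 * L)
Compute 2n - 1 = 2*5 - 1 = 9
Compute 4 * L = 4 * 0.74 = 2.96
f = 9 * 343 / 2.96
f = 1042.91

1042.91 Hz


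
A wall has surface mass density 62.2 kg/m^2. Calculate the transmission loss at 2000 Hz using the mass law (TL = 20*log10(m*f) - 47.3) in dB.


Given values:
  m = 62.2 kg/m^2, f = 2000 Hz
Formula: TL = 20 * log10(m * f) - 47.3
Compute m * f = 62.2 * 2000 = 124400.0
Compute log10(124400.0) = 5.09482
Compute 20 * 5.09482 = 101.8964
TL = 101.8964 - 47.3 = 54.6

54.6 dB


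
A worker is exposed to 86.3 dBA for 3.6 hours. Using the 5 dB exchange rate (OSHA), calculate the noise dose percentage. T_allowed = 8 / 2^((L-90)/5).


Given values:
  L = 86.3 dBA, T = 3.6 hours
Formula: T_allowed = 8 / 2^((L - 90) / 5)
Compute exponent: (86.3 - 90) / 5 = -0.74
Compute 2^(-0.74) = 0.598739
T_allowed = 8 / 0.598739 = 13.361415 hours
Dose = (T / T_allowed) * 100
Dose = (3.6 / 13.361415) * 100 = 26.94

26.94 %


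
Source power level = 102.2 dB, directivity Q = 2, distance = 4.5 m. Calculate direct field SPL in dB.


Given values:
  Lw = 102.2 dB, Q = 2, r = 4.5 m
Formula: SPL = Lw + 10 * log10(Q / (4 * pi * r^2))
Compute 4 * pi * r^2 = 4 * pi * 4.5^2 = 254.469
Compute Q / denom = 2 / 254.469 = 0.0078595
Compute 10 * log10(0.0078595) = -21.0461
SPL = 102.2 + (-21.0461) = 81.15

81.15 dB


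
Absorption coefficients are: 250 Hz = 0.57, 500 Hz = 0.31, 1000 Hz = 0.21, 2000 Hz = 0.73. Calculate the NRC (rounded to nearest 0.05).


Given values:
  a_250 = 0.57, a_500 = 0.31
  a_1000 = 0.21, a_2000 = 0.73
Formula: NRC = (a250 + a500 + a1000 + a2000) / 4
Sum = 0.57 + 0.31 + 0.21 + 0.73 = 1.82
NRC = 1.82 / 4 = 0.455
Rounded to nearest 0.05: 0.45

0.45


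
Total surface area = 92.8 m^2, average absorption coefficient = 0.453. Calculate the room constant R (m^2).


Given values:
  S = 92.8 m^2, alpha = 0.453
Formula: R = S * alpha / (1 - alpha)
Numerator: 92.8 * 0.453 = 42.0384
Denominator: 1 - 0.453 = 0.547
R = 42.0384 / 0.547 = 76.85

76.85 m^2


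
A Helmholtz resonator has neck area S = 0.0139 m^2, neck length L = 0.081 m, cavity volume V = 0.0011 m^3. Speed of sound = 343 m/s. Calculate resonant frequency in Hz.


Given values:
  S = 0.0139 m^2, L = 0.081 m, V = 0.0011 m^3, c = 343 m/s
Formula: f = (c / (2*pi)) * sqrt(S / (V * L))
Compute V * L = 0.0011 * 0.081 = 8.91e-05
Compute S / (V * L) = 0.0139 / 8.91e-05 = 156.0045
Compute sqrt(156.0045) = 12.490176
Compute c / (2*pi) = 343 / 6.283185 = 54.590148
f = 54.590148 * 12.490176 = 681.84

681.84 Hz


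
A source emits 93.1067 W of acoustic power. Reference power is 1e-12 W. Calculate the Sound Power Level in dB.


Given values:
  W = 93.1067 W
  W_ref = 1e-12 W
Formula: SWL = 10 * log10(W / W_ref)
Compute ratio: W / W_ref = 93106700000000
Compute log10: log10(93106700000000) = 13.968981
Multiply: SWL = 10 * 13.968981 = 139.69

139.69 dB


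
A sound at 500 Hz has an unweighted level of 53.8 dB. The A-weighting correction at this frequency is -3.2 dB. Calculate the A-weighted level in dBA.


Given values:
  SPL = 53.8 dB
  A-weighting at 500 Hz = -3.2 dB
Formula: L_A = SPL + A_weight
L_A = 53.8 + (-3.2)
L_A = 50.6

50.6 dBA


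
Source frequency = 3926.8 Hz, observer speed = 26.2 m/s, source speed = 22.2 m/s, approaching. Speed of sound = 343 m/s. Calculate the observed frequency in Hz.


Given values:
  f_s = 3926.8 Hz, v_o = 26.2 m/s, v_s = 22.2 m/s
  Direction: approaching
Formula: f_o = f_s * (c + v_o) / (c - v_s)
Numerator: c + v_o = 343 + 26.2 = 369.2
Denominator: c - v_s = 343 - 22.2 = 320.8
f_o = 3926.8 * 369.2 / 320.8 = 4519.25

4519.25 Hz
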